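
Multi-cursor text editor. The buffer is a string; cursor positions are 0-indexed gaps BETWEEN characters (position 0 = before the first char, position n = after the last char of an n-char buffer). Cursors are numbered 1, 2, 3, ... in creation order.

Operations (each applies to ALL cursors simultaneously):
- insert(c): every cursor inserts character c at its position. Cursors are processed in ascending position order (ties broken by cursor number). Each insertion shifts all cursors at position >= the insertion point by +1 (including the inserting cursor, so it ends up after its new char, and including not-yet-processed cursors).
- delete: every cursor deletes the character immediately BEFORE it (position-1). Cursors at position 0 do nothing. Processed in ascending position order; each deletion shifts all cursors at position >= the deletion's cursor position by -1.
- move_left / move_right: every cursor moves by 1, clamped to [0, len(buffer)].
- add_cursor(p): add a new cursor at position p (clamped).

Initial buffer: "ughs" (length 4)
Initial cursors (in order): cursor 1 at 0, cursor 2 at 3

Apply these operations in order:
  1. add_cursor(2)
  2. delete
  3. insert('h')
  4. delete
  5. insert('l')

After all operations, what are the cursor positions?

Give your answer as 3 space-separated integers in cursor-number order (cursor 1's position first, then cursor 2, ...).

Answer: 1 4 4

Derivation:
After op 1 (add_cursor(2)): buffer="ughs" (len 4), cursors c1@0 c3@2 c2@3, authorship ....
After op 2 (delete): buffer="us" (len 2), cursors c1@0 c2@1 c3@1, authorship ..
After op 3 (insert('h')): buffer="huhhs" (len 5), cursors c1@1 c2@4 c3@4, authorship 1.23.
After op 4 (delete): buffer="us" (len 2), cursors c1@0 c2@1 c3@1, authorship ..
After op 5 (insert('l')): buffer="lulls" (len 5), cursors c1@1 c2@4 c3@4, authorship 1.23.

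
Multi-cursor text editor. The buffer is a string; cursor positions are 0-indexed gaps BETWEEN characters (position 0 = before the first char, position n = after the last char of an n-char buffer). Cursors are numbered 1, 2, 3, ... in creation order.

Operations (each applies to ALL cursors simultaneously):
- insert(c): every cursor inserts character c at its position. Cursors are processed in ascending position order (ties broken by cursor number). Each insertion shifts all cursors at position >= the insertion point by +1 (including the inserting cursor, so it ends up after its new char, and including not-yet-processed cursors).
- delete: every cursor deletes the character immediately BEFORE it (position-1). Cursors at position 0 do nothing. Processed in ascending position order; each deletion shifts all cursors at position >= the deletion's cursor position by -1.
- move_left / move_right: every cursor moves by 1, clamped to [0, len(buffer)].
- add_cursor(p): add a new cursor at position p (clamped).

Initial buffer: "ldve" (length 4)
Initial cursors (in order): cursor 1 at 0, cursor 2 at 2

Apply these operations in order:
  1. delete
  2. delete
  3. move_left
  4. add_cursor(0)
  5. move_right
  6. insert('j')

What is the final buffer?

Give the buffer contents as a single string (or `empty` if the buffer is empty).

After op 1 (delete): buffer="lve" (len 3), cursors c1@0 c2@1, authorship ...
After op 2 (delete): buffer="ve" (len 2), cursors c1@0 c2@0, authorship ..
After op 3 (move_left): buffer="ve" (len 2), cursors c1@0 c2@0, authorship ..
After op 4 (add_cursor(0)): buffer="ve" (len 2), cursors c1@0 c2@0 c3@0, authorship ..
After op 5 (move_right): buffer="ve" (len 2), cursors c1@1 c2@1 c3@1, authorship ..
After op 6 (insert('j')): buffer="vjjje" (len 5), cursors c1@4 c2@4 c3@4, authorship .123.

Answer: vjjje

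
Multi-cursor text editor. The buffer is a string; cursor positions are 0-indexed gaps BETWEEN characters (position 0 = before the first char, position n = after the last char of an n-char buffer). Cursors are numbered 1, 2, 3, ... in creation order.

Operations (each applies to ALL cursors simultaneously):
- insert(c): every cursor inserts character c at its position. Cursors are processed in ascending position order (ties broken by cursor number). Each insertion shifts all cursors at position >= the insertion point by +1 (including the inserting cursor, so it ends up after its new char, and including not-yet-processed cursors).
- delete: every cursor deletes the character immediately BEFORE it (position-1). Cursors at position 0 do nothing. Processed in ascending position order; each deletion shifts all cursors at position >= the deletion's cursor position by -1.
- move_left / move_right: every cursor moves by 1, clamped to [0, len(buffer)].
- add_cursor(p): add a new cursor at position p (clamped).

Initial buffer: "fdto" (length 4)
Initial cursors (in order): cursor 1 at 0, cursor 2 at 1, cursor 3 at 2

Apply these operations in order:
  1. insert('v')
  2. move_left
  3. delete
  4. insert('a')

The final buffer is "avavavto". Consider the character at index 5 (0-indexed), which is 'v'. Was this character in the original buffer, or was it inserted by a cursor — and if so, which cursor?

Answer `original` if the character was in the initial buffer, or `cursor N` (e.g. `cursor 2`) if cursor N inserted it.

After op 1 (insert('v')): buffer="vfvdvto" (len 7), cursors c1@1 c2@3 c3@5, authorship 1.2.3..
After op 2 (move_left): buffer="vfvdvto" (len 7), cursors c1@0 c2@2 c3@4, authorship 1.2.3..
After op 3 (delete): buffer="vvvto" (len 5), cursors c1@0 c2@1 c3@2, authorship 123..
After op 4 (insert('a')): buffer="avavavto" (len 8), cursors c1@1 c2@3 c3@5, authorship 112233..
Authorship (.=original, N=cursor N): 1 1 2 2 3 3 . .
Index 5: author = 3

Answer: cursor 3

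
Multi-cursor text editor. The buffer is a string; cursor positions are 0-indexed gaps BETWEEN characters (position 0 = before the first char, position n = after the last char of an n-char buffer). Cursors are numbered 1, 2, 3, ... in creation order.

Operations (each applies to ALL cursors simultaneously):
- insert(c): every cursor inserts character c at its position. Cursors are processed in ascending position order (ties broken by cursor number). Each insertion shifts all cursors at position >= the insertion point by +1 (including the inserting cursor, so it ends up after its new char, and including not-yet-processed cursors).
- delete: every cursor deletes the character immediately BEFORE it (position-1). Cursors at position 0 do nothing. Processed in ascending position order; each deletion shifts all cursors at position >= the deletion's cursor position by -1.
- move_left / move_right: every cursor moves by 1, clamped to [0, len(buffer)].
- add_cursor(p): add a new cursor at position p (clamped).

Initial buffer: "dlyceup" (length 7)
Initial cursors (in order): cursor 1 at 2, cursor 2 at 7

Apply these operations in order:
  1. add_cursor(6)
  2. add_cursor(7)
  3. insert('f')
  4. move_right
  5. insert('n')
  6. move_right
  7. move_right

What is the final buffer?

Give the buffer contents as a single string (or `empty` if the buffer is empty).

After op 1 (add_cursor(6)): buffer="dlyceup" (len 7), cursors c1@2 c3@6 c2@7, authorship .......
After op 2 (add_cursor(7)): buffer="dlyceup" (len 7), cursors c1@2 c3@6 c2@7 c4@7, authorship .......
After op 3 (insert('f')): buffer="dlfyceufpff" (len 11), cursors c1@3 c3@8 c2@11 c4@11, authorship ..1....3.24
After op 4 (move_right): buffer="dlfyceufpff" (len 11), cursors c1@4 c3@9 c2@11 c4@11, authorship ..1....3.24
After op 5 (insert('n')): buffer="dlfynceufpnffnn" (len 15), cursors c1@5 c3@11 c2@15 c4@15, authorship ..1.1...3.32424
After op 6 (move_right): buffer="dlfynceufpnffnn" (len 15), cursors c1@6 c3@12 c2@15 c4@15, authorship ..1.1...3.32424
After op 7 (move_right): buffer="dlfynceufpnffnn" (len 15), cursors c1@7 c3@13 c2@15 c4@15, authorship ..1.1...3.32424

Answer: dlfynceufpnffnn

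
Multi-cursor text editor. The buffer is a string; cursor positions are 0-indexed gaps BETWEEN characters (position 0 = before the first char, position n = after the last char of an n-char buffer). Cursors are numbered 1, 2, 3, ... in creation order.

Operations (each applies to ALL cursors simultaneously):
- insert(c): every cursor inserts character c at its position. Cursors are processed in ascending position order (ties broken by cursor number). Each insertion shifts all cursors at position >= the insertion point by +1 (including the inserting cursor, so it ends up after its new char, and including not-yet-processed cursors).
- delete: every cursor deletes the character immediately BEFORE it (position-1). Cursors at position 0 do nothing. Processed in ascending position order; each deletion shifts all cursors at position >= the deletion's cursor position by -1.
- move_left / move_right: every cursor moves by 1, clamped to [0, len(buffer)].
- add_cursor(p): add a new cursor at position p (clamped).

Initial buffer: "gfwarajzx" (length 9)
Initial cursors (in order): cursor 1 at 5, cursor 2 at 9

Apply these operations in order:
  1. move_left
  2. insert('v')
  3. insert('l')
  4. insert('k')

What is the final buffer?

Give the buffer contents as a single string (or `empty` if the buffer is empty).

After op 1 (move_left): buffer="gfwarajzx" (len 9), cursors c1@4 c2@8, authorship .........
After op 2 (insert('v')): buffer="gfwavrajzvx" (len 11), cursors c1@5 c2@10, authorship ....1....2.
After op 3 (insert('l')): buffer="gfwavlrajzvlx" (len 13), cursors c1@6 c2@12, authorship ....11....22.
After op 4 (insert('k')): buffer="gfwavlkrajzvlkx" (len 15), cursors c1@7 c2@14, authorship ....111....222.

Answer: gfwavlkrajzvlkx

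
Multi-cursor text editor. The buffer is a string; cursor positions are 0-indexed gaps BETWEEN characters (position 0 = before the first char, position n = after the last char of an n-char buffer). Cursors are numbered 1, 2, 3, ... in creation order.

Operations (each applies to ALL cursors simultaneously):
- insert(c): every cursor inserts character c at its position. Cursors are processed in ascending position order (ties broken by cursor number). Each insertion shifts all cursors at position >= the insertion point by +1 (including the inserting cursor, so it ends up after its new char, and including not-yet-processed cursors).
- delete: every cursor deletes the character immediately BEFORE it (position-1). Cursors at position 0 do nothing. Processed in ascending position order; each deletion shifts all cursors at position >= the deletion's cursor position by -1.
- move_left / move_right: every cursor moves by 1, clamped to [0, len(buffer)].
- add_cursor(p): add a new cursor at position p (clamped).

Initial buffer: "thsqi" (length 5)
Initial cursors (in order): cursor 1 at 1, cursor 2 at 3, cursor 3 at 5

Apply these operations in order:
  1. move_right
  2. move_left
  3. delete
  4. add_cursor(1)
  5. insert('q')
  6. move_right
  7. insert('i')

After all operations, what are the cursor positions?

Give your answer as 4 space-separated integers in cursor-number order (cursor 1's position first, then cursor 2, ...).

Answer: 3 10 10 10

Derivation:
After op 1 (move_right): buffer="thsqi" (len 5), cursors c1@2 c2@4 c3@5, authorship .....
After op 2 (move_left): buffer="thsqi" (len 5), cursors c1@1 c2@3 c3@4, authorship .....
After op 3 (delete): buffer="hi" (len 2), cursors c1@0 c2@1 c3@1, authorship ..
After op 4 (add_cursor(1)): buffer="hi" (len 2), cursors c1@0 c2@1 c3@1 c4@1, authorship ..
After op 5 (insert('q')): buffer="qhqqqi" (len 6), cursors c1@1 c2@5 c3@5 c4@5, authorship 1.234.
After op 6 (move_right): buffer="qhqqqi" (len 6), cursors c1@2 c2@6 c3@6 c4@6, authorship 1.234.
After op 7 (insert('i')): buffer="qhiqqqiiii" (len 10), cursors c1@3 c2@10 c3@10 c4@10, authorship 1.1234.234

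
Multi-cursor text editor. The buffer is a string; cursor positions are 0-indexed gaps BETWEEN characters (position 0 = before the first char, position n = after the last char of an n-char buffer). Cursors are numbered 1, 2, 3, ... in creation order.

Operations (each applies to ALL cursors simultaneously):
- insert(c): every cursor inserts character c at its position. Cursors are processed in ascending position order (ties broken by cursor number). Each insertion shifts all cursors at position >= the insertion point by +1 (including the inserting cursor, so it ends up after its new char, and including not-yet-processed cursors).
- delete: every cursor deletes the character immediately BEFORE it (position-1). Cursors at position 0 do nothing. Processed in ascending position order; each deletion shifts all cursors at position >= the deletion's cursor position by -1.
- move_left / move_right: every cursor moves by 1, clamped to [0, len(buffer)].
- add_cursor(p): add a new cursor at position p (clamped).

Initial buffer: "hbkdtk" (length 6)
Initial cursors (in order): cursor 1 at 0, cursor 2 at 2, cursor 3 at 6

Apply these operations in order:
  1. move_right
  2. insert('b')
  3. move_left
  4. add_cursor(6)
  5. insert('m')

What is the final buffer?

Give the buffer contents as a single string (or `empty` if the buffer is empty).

After op 1 (move_right): buffer="hbkdtk" (len 6), cursors c1@1 c2@3 c3@6, authorship ......
After op 2 (insert('b')): buffer="hbbkbdtkb" (len 9), cursors c1@2 c2@5 c3@9, authorship .1..2...3
After op 3 (move_left): buffer="hbbkbdtkb" (len 9), cursors c1@1 c2@4 c3@8, authorship .1..2...3
After op 4 (add_cursor(6)): buffer="hbbkbdtkb" (len 9), cursors c1@1 c2@4 c4@6 c3@8, authorship .1..2...3
After op 5 (insert('m')): buffer="hmbbkmbdmtkmb" (len 13), cursors c1@2 c2@6 c4@9 c3@12, authorship .11..22.4..33

Answer: hmbbkmbdmtkmb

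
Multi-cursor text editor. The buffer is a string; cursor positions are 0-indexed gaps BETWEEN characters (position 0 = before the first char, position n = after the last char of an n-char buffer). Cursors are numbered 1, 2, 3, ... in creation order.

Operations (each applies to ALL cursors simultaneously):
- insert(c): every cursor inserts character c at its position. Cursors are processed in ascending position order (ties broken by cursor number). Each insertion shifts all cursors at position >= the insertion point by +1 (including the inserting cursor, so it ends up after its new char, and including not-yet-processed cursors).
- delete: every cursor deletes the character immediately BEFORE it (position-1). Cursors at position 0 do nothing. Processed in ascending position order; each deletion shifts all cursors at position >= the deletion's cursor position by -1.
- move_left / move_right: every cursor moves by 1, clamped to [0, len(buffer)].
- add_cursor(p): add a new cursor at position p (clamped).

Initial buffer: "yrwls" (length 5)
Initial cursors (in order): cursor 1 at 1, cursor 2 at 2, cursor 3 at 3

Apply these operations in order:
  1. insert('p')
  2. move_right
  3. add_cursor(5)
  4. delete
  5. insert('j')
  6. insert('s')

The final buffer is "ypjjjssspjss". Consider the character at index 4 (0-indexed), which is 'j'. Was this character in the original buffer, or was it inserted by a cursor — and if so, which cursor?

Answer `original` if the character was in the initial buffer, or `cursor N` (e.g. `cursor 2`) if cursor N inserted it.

After op 1 (insert('p')): buffer="yprpwpls" (len 8), cursors c1@2 c2@4 c3@6, authorship .1.2.3..
After op 2 (move_right): buffer="yprpwpls" (len 8), cursors c1@3 c2@5 c3@7, authorship .1.2.3..
After op 3 (add_cursor(5)): buffer="yprpwpls" (len 8), cursors c1@3 c2@5 c4@5 c3@7, authorship .1.2.3..
After op 4 (delete): buffer="ypps" (len 4), cursors c1@2 c2@2 c4@2 c3@3, authorship .13.
After op 5 (insert('j')): buffer="ypjjjpjs" (len 8), cursors c1@5 c2@5 c4@5 c3@7, authorship .112433.
After op 6 (insert('s')): buffer="ypjjjssspjss" (len 12), cursors c1@8 c2@8 c4@8 c3@11, authorship .1124124333.
Authorship (.=original, N=cursor N): . 1 1 2 4 1 2 4 3 3 3 .
Index 4: author = 4

Answer: cursor 4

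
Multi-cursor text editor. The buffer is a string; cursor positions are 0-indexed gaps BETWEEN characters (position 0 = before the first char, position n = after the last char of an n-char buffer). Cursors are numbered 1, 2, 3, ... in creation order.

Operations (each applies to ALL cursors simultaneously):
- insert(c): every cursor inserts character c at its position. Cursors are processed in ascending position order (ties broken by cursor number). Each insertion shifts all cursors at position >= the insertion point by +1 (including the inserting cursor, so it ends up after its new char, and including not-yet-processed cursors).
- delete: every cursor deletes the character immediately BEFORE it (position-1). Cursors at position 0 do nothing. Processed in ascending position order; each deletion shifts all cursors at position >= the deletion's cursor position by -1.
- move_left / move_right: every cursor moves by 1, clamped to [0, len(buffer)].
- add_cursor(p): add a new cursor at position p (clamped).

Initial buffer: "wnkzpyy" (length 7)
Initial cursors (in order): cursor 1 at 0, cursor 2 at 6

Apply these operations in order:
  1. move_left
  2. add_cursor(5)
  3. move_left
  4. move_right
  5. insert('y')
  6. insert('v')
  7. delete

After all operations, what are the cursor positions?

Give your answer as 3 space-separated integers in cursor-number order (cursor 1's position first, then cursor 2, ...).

Answer: 2 8 8

Derivation:
After op 1 (move_left): buffer="wnkzpyy" (len 7), cursors c1@0 c2@5, authorship .......
After op 2 (add_cursor(5)): buffer="wnkzpyy" (len 7), cursors c1@0 c2@5 c3@5, authorship .......
After op 3 (move_left): buffer="wnkzpyy" (len 7), cursors c1@0 c2@4 c3@4, authorship .......
After op 4 (move_right): buffer="wnkzpyy" (len 7), cursors c1@1 c2@5 c3@5, authorship .......
After op 5 (insert('y')): buffer="wynkzpyyyy" (len 10), cursors c1@2 c2@8 c3@8, authorship .1....23..
After op 6 (insert('v')): buffer="wyvnkzpyyvvyy" (len 13), cursors c1@3 c2@11 c3@11, authorship .11....2323..
After op 7 (delete): buffer="wynkzpyyyy" (len 10), cursors c1@2 c2@8 c3@8, authorship .1....23..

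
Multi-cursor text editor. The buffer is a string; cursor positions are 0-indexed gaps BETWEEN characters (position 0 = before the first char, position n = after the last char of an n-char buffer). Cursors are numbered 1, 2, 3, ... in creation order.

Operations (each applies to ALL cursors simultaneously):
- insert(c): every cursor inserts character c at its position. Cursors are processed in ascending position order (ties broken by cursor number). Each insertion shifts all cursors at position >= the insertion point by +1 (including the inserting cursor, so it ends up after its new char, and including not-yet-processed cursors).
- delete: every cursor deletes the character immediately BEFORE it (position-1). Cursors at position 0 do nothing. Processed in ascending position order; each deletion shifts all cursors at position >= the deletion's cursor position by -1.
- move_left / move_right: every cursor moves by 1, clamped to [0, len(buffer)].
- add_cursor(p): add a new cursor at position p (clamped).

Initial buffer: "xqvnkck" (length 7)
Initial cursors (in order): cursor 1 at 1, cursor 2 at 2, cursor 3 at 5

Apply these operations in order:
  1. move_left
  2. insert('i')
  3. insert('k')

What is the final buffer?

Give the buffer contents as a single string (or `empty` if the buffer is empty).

After op 1 (move_left): buffer="xqvnkck" (len 7), cursors c1@0 c2@1 c3@4, authorship .......
After op 2 (insert('i')): buffer="ixiqvnikck" (len 10), cursors c1@1 c2@3 c3@7, authorship 1.2...3...
After op 3 (insert('k')): buffer="ikxikqvnikkck" (len 13), cursors c1@2 c2@5 c3@10, authorship 11.22...33...

Answer: ikxikqvnikkck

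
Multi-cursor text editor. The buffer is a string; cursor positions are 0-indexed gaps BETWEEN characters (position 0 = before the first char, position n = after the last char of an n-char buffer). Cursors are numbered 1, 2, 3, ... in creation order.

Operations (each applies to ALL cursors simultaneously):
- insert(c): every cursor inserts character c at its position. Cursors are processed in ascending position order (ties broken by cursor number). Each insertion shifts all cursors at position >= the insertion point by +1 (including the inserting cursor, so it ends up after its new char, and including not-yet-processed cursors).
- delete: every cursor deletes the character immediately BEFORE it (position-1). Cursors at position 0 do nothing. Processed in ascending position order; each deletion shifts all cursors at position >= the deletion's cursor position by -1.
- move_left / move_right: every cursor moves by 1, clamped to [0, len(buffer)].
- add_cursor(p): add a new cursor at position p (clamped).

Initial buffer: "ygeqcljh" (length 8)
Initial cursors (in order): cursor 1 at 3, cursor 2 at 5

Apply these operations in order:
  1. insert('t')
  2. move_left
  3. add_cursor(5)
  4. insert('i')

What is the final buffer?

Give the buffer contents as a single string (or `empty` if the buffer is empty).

Answer: ygeitqicitljh

Derivation:
After op 1 (insert('t')): buffer="ygetqctljh" (len 10), cursors c1@4 c2@7, authorship ...1..2...
After op 2 (move_left): buffer="ygetqctljh" (len 10), cursors c1@3 c2@6, authorship ...1..2...
After op 3 (add_cursor(5)): buffer="ygetqctljh" (len 10), cursors c1@3 c3@5 c2@6, authorship ...1..2...
After op 4 (insert('i')): buffer="ygeitqicitljh" (len 13), cursors c1@4 c3@7 c2@9, authorship ...11.3.22...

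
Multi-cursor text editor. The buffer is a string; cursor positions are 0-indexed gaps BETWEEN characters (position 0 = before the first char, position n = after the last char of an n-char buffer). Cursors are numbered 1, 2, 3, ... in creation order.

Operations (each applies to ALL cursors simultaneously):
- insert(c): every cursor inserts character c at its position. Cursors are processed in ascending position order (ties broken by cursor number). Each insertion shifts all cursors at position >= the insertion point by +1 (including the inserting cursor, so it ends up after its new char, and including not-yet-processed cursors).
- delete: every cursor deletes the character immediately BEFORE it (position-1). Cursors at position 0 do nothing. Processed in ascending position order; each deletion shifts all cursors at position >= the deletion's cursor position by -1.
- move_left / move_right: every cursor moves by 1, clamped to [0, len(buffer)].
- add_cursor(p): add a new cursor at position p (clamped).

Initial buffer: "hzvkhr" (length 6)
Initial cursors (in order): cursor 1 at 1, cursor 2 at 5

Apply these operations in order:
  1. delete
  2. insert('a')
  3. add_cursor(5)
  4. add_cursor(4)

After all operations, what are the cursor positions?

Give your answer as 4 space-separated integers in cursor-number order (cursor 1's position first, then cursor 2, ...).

After op 1 (delete): buffer="zvkr" (len 4), cursors c1@0 c2@3, authorship ....
After op 2 (insert('a')): buffer="azvkar" (len 6), cursors c1@1 c2@5, authorship 1...2.
After op 3 (add_cursor(5)): buffer="azvkar" (len 6), cursors c1@1 c2@5 c3@5, authorship 1...2.
After op 4 (add_cursor(4)): buffer="azvkar" (len 6), cursors c1@1 c4@4 c2@5 c3@5, authorship 1...2.

Answer: 1 5 5 4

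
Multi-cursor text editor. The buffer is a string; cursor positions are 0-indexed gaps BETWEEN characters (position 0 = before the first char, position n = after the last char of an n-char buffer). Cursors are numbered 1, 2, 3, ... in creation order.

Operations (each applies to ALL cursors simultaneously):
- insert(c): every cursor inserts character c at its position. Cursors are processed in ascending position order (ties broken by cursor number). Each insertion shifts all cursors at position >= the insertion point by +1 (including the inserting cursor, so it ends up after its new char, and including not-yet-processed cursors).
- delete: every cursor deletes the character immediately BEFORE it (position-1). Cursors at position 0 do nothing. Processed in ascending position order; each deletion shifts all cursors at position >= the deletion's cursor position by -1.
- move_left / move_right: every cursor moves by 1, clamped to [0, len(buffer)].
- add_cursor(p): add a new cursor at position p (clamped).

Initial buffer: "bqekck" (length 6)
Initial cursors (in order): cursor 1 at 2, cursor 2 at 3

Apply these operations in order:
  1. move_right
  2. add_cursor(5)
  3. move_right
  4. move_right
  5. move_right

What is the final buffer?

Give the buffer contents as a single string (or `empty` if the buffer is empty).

Answer: bqekck

Derivation:
After op 1 (move_right): buffer="bqekck" (len 6), cursors c1@3 c2@4, authorship ......
After op 2 (add_cursor(5)): buffer="bqekck" (len 6), cursors c1@3 c2@4 c3@5, authorship ......
After op 3 (move_right): buffer="bqekck" (len 6), cursors c1@4 c2@5 c3@6, authorship ......
After op 4 (move_right): buffer="bqekck" (len 6), cursors c1@5 c2@6 c3@6, authorship ......
After op 5 (move_right): buffer="bqekck" (len 6), cursors c1@6 c2@6 c3@6, authorship ......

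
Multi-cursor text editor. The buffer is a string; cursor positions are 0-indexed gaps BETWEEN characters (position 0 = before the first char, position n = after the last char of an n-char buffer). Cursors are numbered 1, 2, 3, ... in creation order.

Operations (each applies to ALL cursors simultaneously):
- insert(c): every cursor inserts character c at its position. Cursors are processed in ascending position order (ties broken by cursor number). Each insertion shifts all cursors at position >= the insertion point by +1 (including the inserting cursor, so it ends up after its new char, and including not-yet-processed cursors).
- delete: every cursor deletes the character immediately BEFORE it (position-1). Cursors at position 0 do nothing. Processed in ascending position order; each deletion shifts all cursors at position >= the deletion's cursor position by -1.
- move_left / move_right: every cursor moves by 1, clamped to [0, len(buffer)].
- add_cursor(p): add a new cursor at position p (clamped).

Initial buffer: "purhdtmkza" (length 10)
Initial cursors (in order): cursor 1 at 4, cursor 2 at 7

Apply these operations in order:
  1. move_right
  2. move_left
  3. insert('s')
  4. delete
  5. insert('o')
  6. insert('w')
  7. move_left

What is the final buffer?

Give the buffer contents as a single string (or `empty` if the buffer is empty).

Answer: purhowdtmowkza

Derivation:
After op 1 (move_right): buffer="purhdtmkza" (len 10), cursors c1@5 c2@8, authorship ..........
After op 2 (move_left): buffer="purhdtmkza" (len 10), cursors c1@4 c2@7, authorship ..........
After op 3 (insert('s')): buffer="purhsdtmskza" (len 12), cursors c1@5 c2@9, authorship ....1...2...
After op 4 (delete): buffer="purhdtmkza" (len 10), cursors c1@4 c2@7, authorship ..........
After op 5 (insert('o')): buffer="purhodtmokza" (len 12), cursors c1@5 c2@9, authorship ....1...2...
After op 6 (insert('w')): buffer="purhowdtmowkza" (len 14), cursors c1@6 c2@11, authorship ....11...22...
After op 7 (move_left): buffer="purhowdtmowkza" (len 14), cursors c1@5 c2@10, authorship ....11...22...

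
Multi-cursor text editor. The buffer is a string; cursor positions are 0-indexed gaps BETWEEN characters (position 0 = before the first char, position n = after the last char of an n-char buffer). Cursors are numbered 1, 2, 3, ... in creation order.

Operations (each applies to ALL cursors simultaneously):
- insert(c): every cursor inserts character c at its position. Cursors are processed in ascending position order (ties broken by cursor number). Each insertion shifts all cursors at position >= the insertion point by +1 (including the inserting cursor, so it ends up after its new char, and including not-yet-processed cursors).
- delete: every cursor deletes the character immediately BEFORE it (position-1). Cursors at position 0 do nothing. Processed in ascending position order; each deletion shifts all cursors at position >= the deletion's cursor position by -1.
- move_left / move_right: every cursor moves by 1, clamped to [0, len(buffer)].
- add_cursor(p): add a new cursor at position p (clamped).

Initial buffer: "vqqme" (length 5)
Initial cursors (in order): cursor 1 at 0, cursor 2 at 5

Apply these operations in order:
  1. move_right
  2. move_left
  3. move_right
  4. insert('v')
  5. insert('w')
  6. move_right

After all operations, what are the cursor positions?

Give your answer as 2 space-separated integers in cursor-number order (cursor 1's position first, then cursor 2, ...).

Answer: 4 9

Derivation:
After op 1 (move_right): buffer="vqqme" (len 5), cursors c1@1 c2@5, authorship .....
After op 2 (move_left): buffer="vqqme" (len 5), cursors c1@0 c2@4, authorship .....
After op 3 (move_right): buffer="vqqme" (len 5), cursors c1@1 c2@5, authorship .....
After op 4 (insert('v')): buffer="vvqqmev" (len 7), cursors c1@2 c2@7, authorship .1....2
After op 5 (insert('w')): buffer="vvwqqmevw" (len 9), cursors c1@3 c2@9, authorship .11....22
After op 6 (move_right): buffer="vvwqqmevw" (len 9), cursors c1@4 c2@9, authorship .11....22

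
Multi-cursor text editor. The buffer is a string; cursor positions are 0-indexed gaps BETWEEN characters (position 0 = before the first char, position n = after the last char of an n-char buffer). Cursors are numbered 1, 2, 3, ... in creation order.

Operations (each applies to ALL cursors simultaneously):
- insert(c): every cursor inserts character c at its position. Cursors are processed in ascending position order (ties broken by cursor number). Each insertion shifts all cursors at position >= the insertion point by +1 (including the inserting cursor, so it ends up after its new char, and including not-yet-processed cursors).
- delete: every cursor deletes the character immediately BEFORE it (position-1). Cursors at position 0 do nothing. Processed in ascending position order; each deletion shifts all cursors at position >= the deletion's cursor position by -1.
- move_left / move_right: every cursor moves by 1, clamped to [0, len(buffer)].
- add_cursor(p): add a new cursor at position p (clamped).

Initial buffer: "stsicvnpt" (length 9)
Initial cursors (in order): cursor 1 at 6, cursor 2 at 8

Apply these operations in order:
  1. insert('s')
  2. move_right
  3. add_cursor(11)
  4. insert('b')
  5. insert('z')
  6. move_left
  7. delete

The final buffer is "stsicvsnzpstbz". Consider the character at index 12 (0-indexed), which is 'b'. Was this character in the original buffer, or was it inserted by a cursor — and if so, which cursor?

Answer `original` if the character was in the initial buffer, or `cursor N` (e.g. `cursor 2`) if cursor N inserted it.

Answer: cursor 2

Derivation:
After op 1 (insert('s')): buffer="stsicvsnpst" (len 11), cursors c1@7 c2@10, authorship ......1..2.
After op 2 (move_right): buffer="stsicvsnpst" (len 11), cursors c1@8 c2@11, authorship ......1..2.
After op 3 (add_cursor(11)): buffer="stsicvsnpst" (len 11), cursors c1@8 c2@11 c3@11, authorship ......1..2.
After op 4 (insert('b')): buffer="stsicvsnbpstbb" (len 14), cursors c1@9 c2@14 c3@14, authorship ......1.1.2.23
After op 5 (insert('z')): buffer="stsicvsnbzpstbbzz" (len 17), cursors c1@10 c2@17 c3@17, authorship ......1.11.2.2323
After op 6 (move_left): buffer="stsicvsnbzpstbbzz" (len 17), cursors c1@9 c2@16 c3@16, authorship ......1.11.2.2323
After op 7 (delete): buffer="stsicvsnzpstbz" (len 14), cursors c1@8 c2@13 c3@13, authorship ......1.1.2.23
Authorship (.=original, N=cursor N): . . . . . . 1 . 1 . 2 . 2 3
Index 12: author = 2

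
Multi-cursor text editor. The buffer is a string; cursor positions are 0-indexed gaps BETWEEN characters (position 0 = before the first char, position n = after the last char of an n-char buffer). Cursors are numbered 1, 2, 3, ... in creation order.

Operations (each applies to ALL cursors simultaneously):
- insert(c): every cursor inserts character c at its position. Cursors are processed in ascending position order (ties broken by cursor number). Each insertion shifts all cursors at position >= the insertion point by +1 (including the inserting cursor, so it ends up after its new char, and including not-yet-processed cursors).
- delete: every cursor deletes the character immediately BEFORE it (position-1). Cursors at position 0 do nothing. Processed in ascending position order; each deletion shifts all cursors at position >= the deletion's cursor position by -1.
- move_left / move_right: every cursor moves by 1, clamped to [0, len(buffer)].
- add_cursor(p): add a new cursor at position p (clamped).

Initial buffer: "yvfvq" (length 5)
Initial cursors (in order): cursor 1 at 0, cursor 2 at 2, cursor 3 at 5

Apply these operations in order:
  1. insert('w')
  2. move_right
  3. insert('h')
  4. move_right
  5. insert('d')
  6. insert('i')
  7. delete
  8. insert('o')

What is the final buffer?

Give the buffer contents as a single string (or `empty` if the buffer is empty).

Answer: wyhvdowfhvdoqwhdo

Derivation:
After op 1 (insert('w')): buffer="wyvwfvqw" (len 8), cursors c1@1 c2@4 c3@8, authorship 1..2...3
After op 2 (move_right): buffer="wyvwfvqw" (len 8), cursors c1@2 c2@5 c3@8, authorship 1..2...3
After op 3 (insert('h')): buffer="wyhvwfhvqwh" (len 11), cursors c1@3 c2@7 c3@11, authorship 1.1.2.2..33
After op 4 (move_right): buffer="wyhvwfhvqwh" (len 11), cursors c1@4 c2@8 c3@11, authorship 1.1.2.2..33
After op 5 (insert('d')): buffer="wyhvdwfhvdqwhd" (len 14), cursors c1@5 c2@10 c3@14, authorship 1.1.12.2.2.333
After op 6 (insert('i')): buffer="wyhvdiwfhvdiqwhdi" (len 17), cursors c1@6 c2@12 c3@17, authorship 1.1.112.2.22.3333
After op 7 (delete): buffer="wyhvdwfhvdqwhd" (len 14), cursors c1@5 c2@10 c3@14, authorship 1.1.12.2.2.333
After op 8 (insert('o')): buffer="wyhvdowfhvdoqwhdo" (len 17), cursors c1@6 c2@12 c3@17, authorship 1.1.112.2.22.3333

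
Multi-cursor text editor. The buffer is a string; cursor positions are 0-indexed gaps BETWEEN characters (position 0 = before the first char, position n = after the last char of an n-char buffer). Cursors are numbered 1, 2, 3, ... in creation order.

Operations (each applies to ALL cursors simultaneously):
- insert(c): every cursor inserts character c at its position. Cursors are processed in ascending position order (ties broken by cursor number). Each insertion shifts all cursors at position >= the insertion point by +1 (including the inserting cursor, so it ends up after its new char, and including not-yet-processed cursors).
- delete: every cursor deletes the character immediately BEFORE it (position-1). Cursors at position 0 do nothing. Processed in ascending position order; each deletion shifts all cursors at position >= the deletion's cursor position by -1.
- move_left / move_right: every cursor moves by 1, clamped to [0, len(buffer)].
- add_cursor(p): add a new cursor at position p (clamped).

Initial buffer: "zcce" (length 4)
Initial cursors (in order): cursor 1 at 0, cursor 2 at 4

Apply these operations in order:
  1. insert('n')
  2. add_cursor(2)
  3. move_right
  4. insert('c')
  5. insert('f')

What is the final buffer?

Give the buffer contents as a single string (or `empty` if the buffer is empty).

After op 1 (insert('n')): buffer="nzccen" (len 6), cursors c1@1 c2@6, authorship 1....2
After op 2 (add_cursor(2)): buffer="nzccen" (len 6), cursors c1@1 c3@2 c2@6, authorship 1....2
After op 3 (move_right): buffer="nzccen" (len 6), cursors c1@2 c3@3 c2@6, authorship 1....2
After op 4 (insert('c')): buffer="nzccccenc" (len 9), cursors c1@3 c3@5 c2@9, authorship 1.1.3..22
After op 5 (insert('f')): buffer="nzcfccfcencf" (len 12), cursors c1@4 c3@7 c2@12, authorship 1.11.33..222

Answer: nzcfccfcencf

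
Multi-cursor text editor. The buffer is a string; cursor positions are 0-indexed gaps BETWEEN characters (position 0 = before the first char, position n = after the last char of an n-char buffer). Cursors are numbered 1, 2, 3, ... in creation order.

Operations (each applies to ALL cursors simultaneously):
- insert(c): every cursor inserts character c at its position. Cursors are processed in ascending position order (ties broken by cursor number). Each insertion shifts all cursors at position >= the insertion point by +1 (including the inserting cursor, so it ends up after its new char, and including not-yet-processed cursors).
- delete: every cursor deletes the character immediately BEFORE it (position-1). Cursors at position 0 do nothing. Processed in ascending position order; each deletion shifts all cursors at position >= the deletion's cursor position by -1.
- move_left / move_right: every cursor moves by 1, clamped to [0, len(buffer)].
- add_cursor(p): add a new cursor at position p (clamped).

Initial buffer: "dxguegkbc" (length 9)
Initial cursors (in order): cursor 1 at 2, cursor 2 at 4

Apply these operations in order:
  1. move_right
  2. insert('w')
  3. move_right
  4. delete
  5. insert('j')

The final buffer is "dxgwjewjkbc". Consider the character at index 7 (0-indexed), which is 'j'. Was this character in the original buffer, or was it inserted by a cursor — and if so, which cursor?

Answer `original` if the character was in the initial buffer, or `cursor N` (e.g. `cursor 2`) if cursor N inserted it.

Answer: cursor 2

Derivation:
After op 1 (move_right): buffer="dxguegkbc" (len 9), cursors c1@3 c2@5, authorship .........
After op 2 (insert('w')): buffer="dxgwuewgkbc" (len 11), cursors c1@4 c2@7, authorship ...1..2....
After op 3 (move_right): buffer="dxgwuewgkbc" (len 11), cursors c1@5 c2@8, authorship ...1..2....
After op 4 (delete): buffer="dxgwewkbc" (len 9), cursors c1@4 c2@6, authorship ...1.2...
After op 5 (insert('j')): buffer="dxgwjewjkbc" (len 11), cursors c1@5 c2@8, authorship ...11.22...
Authorship (.=original, N=cursor N): . . . 1 1 . 2 2 . . .
Index 7: author = 2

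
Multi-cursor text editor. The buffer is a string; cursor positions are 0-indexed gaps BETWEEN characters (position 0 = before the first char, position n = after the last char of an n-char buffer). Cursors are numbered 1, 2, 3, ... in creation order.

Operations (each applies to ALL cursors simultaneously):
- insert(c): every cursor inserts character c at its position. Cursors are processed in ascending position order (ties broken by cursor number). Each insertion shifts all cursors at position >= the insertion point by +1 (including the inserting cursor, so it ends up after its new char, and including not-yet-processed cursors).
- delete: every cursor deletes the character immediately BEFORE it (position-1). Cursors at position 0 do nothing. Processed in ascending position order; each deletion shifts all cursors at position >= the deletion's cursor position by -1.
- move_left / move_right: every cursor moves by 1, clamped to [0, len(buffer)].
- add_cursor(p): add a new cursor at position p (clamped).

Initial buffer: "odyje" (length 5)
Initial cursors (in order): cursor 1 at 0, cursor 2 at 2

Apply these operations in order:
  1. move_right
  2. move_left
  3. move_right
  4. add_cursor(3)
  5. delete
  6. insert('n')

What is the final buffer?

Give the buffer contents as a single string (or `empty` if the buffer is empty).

Answer: nnnje

Derivation:
After op 1 (move_right): buffer="odyje" (len 5), cursors c1@1 c2@3, authorship .....
After op 2 (move_left): buffer="odyje" (len 5), cursors c1@0 c2@2, authorship .....
After op 3 (move_right): buffer="odyje" (len 5), cursors c1@1 c2@3, authorship .....
After op 4 (add_cursor(3)): buffer="odyje" (len 5), cursors c1@1 c2@3 c3@3, authorship .....
After op 5 (delete): buffer="je" (len 2), cursors c1@0 c2@0 c3@0, authorship ..
After op 6 (insert('n')): buffer="nnnje" (len 5), cursors c1@3 c2@3 c3@3, authorship 123..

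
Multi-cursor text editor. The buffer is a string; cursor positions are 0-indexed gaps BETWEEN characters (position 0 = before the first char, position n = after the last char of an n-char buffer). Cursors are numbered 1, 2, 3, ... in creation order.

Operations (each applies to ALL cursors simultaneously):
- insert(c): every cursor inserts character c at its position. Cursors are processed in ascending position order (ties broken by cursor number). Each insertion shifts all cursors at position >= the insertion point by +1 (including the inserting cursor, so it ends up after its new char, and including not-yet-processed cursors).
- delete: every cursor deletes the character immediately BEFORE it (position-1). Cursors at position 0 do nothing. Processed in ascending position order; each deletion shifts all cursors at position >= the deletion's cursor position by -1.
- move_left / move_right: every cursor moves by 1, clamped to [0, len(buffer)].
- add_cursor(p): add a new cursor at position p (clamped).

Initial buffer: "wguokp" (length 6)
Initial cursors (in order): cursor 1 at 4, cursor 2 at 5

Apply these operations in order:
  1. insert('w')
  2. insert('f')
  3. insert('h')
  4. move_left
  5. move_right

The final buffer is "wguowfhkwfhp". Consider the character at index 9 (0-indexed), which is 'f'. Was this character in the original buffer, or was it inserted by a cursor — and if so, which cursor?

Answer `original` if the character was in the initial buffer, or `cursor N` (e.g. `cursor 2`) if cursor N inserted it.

After op 1 (insert('w')): buffer="wguowkwp" (len 8), cursors c1@5 c2@7, authorship ....1.2.
After op 2 (insert('f')): buffer="wguowfkwfp" (len 10), cursors c1@6 c2@9, authorship ....11.22.
After op 3 (insert('h')): buffer="wguowfhkwfhp" (len 12), cursors c1@7 c2@11, authorship ....111.222.
After op 4 (move_left): buffer="wguowfhkwfhp" (len 12), cursors c1@6 c2@10, authorship ....111.222.
After op 5 (move_right): buffer="wguowfhkwfhp" (len 12), cursors c1@7 c2@11, authorship ....111.222.
Authorship (.=original, N=cursor N): . . . . 1 1 1 . 2 2 2 .
Index 9: author = 2

Answer: cursor 2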